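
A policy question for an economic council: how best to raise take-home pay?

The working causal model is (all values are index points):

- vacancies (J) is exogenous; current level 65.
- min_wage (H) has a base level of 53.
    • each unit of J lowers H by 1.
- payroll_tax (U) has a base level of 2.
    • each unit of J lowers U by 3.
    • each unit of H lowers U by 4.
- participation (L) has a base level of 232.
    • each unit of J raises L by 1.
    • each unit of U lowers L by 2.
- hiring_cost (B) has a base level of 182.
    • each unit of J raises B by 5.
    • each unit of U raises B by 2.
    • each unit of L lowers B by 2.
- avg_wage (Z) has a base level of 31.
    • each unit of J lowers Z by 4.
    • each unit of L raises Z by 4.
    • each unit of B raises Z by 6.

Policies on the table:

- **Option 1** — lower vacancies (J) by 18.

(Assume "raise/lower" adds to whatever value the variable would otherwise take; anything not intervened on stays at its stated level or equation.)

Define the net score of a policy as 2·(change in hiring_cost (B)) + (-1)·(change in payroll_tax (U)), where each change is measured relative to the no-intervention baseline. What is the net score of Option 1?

Baseline:
  J = 65
  H = 53 − 65 = -12
  U = 2 − 3·65 − 4·(-12) = -145
  L = 232 + 65 − 2·(-145) = 587
  B = 182 + 5·65 + 2·(-145) − 2·587 = -957
Option 1 (J − 18):
  J = 65 − 18 = 47
  H = 53 − 47 = 6
  U = 2 − 3·47 − 4·6 = -163
  L = 232 + 47 − 2·(-163) = 605
  B = 182 + 5·47 + 2·(-163) − 2·605 = -1119
ΔB = -1119 − (-957) = -162; ΔU = -163 − (-145) = -18
Score = 2·(-162) + (-1)·(-18) = -306

-306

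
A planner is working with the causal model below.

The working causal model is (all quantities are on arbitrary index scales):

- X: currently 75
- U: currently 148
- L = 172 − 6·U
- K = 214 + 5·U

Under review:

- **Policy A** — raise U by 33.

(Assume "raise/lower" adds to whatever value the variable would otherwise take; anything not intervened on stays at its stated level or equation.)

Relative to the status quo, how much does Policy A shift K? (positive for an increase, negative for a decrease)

Baseline:
  U = 148
  K = 214 + 5·148 = 954
Policy A (U + 33):
  U = 148 + 33 = 181
  K = 214 + 5·181 = 1119
Change in K: 1119 − 954 = 165

165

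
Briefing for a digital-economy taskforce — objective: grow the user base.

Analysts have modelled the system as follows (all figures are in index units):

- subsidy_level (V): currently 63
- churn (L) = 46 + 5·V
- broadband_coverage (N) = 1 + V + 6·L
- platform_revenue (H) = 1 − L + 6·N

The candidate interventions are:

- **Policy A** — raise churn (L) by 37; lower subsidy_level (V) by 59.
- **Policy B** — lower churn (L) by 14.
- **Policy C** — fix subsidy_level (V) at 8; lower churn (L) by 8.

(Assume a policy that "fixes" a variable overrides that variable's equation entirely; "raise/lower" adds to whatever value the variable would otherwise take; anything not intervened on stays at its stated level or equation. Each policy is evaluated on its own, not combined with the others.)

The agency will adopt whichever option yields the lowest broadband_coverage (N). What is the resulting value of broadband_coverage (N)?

477

Policy A (L + 37, V − 59):
  V = 63 − 59 = 4
  L = 46 + 5·4 (+37 from intervention) = 103
  N = 1 + 4 + 6·103 = 623
Policy B (L − 14):
  V = 63
  L = 46 + 5·63 (−14 from intervention) = 347
  N = 1 + 63 + 6·347 = 2146
Policy C (V := 8, L − 8):
  V = 8
  L = 46 + 5·8 (−8 from intervention) = 78
  N = 1 + 8 + 6·78 = 477
Comparing — Policy A: N=623, Policy B: N=2146, Policy C: N=477. Lowest is 477 (Policy C).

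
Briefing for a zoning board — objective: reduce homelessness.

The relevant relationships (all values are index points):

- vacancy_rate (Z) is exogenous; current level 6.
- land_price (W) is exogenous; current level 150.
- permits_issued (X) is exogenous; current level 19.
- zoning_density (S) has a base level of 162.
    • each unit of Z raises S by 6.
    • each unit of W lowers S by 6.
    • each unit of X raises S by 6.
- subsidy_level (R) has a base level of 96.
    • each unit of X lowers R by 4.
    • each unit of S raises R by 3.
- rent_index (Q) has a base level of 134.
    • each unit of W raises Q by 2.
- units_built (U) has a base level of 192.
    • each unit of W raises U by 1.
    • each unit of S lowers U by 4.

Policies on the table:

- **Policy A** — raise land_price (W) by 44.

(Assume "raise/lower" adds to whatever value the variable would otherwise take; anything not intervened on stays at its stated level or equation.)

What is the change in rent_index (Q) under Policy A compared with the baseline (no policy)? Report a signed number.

88

Baseline:
  W = 150
  Q = 134 + 2·150 = 434
Policy A (W + 44):
  W = 150 + 44 = 194
  Q = 134 + 2·194 = 522
Change in Q: 522 − 434 = 88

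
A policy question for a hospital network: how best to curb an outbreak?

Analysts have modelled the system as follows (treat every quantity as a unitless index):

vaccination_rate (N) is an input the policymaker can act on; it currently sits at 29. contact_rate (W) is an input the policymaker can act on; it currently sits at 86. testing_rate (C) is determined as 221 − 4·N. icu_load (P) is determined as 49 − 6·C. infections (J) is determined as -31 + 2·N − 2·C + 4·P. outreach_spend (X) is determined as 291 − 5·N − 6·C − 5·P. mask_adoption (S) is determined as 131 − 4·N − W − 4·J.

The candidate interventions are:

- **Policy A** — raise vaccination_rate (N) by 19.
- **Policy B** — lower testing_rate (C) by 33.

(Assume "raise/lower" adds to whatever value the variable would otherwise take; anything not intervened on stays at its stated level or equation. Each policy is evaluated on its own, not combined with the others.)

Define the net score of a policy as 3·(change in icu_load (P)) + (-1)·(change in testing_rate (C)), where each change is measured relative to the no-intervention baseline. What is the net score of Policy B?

627

Baseline:
  N = 29
  C = 221 − 4·29 = 105
  P = 49 − 6·105 = -581
Policy B (C − 33):
  N = 29
  C = 221 − 4·29 (−33 from intervention) = 72
  P = 49 − 6·72 = -383
ΔP = -383 − (-581) = 198; ΔC = 72 − 105 = -33
Score = 3·198 + (-1)·(-33) = 627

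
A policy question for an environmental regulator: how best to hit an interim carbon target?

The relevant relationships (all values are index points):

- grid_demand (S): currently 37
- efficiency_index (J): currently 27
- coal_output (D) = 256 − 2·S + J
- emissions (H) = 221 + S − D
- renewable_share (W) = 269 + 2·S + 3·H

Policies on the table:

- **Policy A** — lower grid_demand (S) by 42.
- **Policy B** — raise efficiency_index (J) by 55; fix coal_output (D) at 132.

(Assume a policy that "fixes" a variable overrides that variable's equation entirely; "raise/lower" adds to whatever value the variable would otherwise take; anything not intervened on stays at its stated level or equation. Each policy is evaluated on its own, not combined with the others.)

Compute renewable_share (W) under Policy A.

28

Policy A (S − 42):
  S = 37 − 42 = -5
  J = 27
  D = 256 − 2·(-5) + 27 = 293
  H = 221 + (-5) − 293 = -77
  W = 269 + 2·(-5) + 3·(-77) = 28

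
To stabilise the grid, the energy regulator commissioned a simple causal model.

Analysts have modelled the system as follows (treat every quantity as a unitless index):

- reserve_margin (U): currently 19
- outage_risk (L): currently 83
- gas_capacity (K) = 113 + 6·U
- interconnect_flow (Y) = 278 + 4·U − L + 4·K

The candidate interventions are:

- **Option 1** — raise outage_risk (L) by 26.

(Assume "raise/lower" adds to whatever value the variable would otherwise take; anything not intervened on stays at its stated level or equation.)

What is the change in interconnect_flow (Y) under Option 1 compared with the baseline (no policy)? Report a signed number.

-26

Baseline:
  U = 19
  L = 83
  K = 113 + 6·19 = 227
  Y = 278 + 4·19 − 83 + 4·227 = 1179
Option 1 (L + 26):
  U = 19
  L = 83 + 26 = 109
  K = 113 + 6·19 = 227
  Y = 278 + 4·19 − 109 + 4·227 = 1153
Change in Y: 1153 − 1179 = -26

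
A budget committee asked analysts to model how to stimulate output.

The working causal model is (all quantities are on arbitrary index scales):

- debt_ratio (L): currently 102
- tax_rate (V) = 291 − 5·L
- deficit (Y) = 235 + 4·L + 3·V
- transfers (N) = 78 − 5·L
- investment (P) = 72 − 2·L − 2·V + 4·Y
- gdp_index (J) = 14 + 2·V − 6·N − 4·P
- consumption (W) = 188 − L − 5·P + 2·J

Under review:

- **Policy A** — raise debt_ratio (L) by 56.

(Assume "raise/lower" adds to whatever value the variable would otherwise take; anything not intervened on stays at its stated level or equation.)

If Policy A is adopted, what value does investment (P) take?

-1766

Policy A (L + 56):
  L = 102 + 56 = 158
  V = 291 − 5·158 = -499
  Y = 235 + 4·158 + 3·(-499) = -630
  P = 72 − 2·158 − 2·(-499) + 4·(-630) = -1766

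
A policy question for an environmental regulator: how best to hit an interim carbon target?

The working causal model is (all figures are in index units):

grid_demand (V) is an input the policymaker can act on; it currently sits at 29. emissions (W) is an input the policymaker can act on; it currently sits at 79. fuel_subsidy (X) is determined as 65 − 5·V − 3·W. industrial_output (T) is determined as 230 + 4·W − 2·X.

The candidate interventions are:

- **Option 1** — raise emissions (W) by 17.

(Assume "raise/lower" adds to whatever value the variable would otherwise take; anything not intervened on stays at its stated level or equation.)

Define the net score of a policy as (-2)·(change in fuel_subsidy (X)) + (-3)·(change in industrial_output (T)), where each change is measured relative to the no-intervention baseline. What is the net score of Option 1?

-408

Baseline:
  V = 29
  W = 79
  X = 65 − 5·29 − 3·79 = -317
  T = 230 + 4·79 − 2·(-317) = 1180
Option 1 (W + 17):
  V = 29
  W = 79 + 17 = 96
  X = 65 − 5·29 − 3·96 = -368
  T = 230 + 4·96 − 2·(-368) = 1350
ΔX = -368 − (-317) = -51; ΔT = 1350 − 1180 = 170
Score = (-2)·(-51) + (-3)·170 = -408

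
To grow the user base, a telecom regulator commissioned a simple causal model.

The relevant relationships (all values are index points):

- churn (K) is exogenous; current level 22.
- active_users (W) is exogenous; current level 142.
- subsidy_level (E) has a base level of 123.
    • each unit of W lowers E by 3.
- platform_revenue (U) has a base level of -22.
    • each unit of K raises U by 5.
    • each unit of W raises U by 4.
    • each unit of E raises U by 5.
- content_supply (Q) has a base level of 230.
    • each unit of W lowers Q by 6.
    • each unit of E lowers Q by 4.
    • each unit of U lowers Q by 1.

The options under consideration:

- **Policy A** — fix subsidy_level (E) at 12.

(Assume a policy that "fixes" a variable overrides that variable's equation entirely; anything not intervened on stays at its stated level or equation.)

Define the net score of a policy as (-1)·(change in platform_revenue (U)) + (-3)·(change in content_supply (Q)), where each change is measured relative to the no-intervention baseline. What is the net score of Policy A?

Baseline:
  K = 22
  W = 142
  E = 123 − 3·142 = -303
  U = -22 + 5·22 + 4·142 + 5·(-303) = -859
  Q = 230 − 6·142 − 4·(-303) − (-859) = 1449
Policy A (E := 12):
  K = 22
  W = 142
  E = 12
  U = -22 + 5·22 + 4·142 + 5·12 = 716
  Q = 230 − 6·142 − 4·12 − 716 = -1386
ΔU = 716 − (-859) = 1575; ΔQ = -1386 − 1449 = -2835
Score = (-1)·1575 + (-3)·(-2835) = 6930

6930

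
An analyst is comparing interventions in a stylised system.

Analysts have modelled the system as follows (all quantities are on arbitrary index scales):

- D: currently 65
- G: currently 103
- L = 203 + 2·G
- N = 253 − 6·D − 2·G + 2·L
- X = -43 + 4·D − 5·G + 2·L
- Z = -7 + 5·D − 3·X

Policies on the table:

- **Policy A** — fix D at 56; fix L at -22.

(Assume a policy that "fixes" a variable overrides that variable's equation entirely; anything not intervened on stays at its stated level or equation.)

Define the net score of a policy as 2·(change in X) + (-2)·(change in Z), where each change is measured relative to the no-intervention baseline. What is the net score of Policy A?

-7094

Baseline:
  D = 65
  G = 103
  L = 203 + 2·103 = 409
  X = -43 + 4·65 − 5·103 + 2·409 = 520
  Z = -7 + 5·65 − 3·520 = -1242
Policy A (D := 56, L := -22):
  D = 56
  G = 103
  L = -22
  X = -43 + 4·56 − 5·103 + 2·(-22) = -378
  Z = -7 + 5·56 − 3·(-378) = 1407
ΔX = -378 − 520 = -898; ΔZ = 1407 − (-1242) = 2649
Score = 2·(-898) + (-2)·2649 = -7094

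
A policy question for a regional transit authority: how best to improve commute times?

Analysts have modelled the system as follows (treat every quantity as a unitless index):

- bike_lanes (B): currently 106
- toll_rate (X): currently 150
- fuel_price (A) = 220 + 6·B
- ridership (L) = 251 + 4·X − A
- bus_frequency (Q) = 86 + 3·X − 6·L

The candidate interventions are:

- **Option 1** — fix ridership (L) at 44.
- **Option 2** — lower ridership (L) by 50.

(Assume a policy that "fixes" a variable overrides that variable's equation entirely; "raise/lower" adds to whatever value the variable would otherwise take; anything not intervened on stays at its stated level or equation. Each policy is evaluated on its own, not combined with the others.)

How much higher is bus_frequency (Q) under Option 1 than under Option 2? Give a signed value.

-594

Option 1 (L := 44):
  B = 106
  X = 150
  A = 220 + 6·106 = 856
  L = 44
  Q = 86 + 3·150 − 6·44 = 272
Option 2 (L − 50):
  B = 106
  X = 150
  A = 220 + 6·106 = 856
  L = 251 + 4·150 − 856 (−50 from intervention) = -55
  Q = 86 + 3·150 − 6·(-55) = 866
Q: 272 − 866 = -594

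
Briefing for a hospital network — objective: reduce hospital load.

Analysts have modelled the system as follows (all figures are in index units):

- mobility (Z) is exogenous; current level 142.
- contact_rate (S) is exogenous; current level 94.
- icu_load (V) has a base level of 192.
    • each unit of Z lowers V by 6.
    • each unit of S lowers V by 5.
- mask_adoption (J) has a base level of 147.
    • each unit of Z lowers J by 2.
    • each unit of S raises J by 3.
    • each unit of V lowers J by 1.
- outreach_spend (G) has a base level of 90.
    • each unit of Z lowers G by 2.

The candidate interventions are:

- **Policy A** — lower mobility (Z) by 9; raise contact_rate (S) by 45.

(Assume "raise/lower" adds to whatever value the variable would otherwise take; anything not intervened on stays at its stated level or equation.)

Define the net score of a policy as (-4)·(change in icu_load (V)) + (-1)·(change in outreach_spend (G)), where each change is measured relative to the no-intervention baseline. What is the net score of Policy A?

Baseline:
  Z = 142
  S = 94
  V = 192 − 6·142 − 5·94 = -1130
  G = 90 − 2·142 = -194
Policy A (Z − 9, S + 45):
  Z = 142 − 9 = 133
  S = 94 + 45 = 139
  V = 192 − 6·133 − 5·139 = -1301
  G = 90 − 2·133 = -176
ΔV = -1301 − (-1130) = -171; ΔG = -176 − (-194) = 18
Score = (-4)·(-171) + (-1)·18 = 666

666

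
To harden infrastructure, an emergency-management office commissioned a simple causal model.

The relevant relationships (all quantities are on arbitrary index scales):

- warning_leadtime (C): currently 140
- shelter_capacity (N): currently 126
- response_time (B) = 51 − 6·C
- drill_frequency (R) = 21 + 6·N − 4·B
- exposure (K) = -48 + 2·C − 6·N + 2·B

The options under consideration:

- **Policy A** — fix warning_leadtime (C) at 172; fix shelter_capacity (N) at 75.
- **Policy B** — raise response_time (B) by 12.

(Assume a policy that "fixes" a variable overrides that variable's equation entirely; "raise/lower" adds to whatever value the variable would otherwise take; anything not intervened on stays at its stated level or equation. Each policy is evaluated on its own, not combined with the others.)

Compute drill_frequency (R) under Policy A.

4395

Policy A (C := 172, N := 75):
  C = 172
  N = 75
  B = 51 − 6·172 = -981
  R = 21 + 6·75 − 4·(-981) = 4395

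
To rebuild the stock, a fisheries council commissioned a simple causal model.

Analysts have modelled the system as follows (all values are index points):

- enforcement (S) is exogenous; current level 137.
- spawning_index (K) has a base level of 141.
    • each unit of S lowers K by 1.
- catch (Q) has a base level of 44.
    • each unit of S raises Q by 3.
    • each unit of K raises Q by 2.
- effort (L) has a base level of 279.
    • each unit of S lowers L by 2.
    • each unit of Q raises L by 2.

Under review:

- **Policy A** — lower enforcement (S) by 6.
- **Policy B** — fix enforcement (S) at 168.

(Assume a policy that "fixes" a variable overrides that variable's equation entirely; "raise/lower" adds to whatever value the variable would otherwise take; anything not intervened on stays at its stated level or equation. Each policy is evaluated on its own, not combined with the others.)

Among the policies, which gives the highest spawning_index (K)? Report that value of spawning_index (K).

10

Policy A (S − 6):
  S = 137 − 6 = 131
  K = 141 − 131 = 10
Policy B (S := 168):
  S = 168
  K = 141 − 168 = -27
Comparing — Policy A: K=10, Policy B: K=-27. Highest is 10 (Policy A).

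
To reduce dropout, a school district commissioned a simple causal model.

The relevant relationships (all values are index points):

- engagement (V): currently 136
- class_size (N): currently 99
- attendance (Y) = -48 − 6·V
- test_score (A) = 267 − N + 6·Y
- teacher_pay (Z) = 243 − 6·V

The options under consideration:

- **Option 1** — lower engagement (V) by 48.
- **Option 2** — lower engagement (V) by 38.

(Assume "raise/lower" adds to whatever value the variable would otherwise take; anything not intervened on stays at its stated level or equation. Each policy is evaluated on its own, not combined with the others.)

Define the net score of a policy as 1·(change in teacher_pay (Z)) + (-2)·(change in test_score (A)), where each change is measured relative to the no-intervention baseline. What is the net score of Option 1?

Baseline:
  V = 136
  N = 99
  Y = -48 − 6·136 = -864
  A = 267 − 99 + 6·(-864) = -5016
  Z = 243 − 6·136 = -573
Option 1 (V − 48):
  V = 136 − 48 = 88
  N = 99
  Y = -48 − 6·88 = -576
  A = 267 − 99 + 6·(-576) = -3288
  Z = 243 − 6·88 = -285
ΔZ = -285 − (-573) = 288; ΔA = -3288 − (-5016) = 1728
Score = 1·288 + (-2)·1728 = -3168

-3168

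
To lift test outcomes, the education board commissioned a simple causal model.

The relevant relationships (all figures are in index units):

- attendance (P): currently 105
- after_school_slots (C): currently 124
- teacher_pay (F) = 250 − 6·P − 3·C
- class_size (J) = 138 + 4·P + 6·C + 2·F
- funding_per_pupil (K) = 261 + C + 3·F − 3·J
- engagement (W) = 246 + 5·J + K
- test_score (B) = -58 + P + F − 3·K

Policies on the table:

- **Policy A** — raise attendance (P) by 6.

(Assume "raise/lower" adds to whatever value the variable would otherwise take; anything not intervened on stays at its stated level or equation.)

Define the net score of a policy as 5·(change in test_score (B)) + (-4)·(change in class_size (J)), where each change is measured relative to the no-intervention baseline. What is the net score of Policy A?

Baseline:
  P = 105
  C = 124
  F = 250 − 6·105 − 3·124 = -752
  J = 138 + 4·105 + 6·124 + 2·(-752) = -202
  K = 261 + 124 + 3·(-752) − 3·(-202) = -1265
  B = -58 + 105 + (-752) − 3·(-1265) = 3090
Policy A (P + 6):
  P = 105 + 6 = 111
  C = 124
  F = 250 − 6·111 − 3·124 = -788
  J = 138 + 4·111 + 6·124 + 2·(-788) = -250
  K = 261 + 124 + 3·(-788) − 3·(-250) = -1229
  B = -58 + 111 + (-788) − 3·(-1229) = 2952
ΔB = 2952 − 3090 = -138; ΔJ = -250 − (-202) = -48
Score = 5·(-138) + (-4)·(-48) = -498

-498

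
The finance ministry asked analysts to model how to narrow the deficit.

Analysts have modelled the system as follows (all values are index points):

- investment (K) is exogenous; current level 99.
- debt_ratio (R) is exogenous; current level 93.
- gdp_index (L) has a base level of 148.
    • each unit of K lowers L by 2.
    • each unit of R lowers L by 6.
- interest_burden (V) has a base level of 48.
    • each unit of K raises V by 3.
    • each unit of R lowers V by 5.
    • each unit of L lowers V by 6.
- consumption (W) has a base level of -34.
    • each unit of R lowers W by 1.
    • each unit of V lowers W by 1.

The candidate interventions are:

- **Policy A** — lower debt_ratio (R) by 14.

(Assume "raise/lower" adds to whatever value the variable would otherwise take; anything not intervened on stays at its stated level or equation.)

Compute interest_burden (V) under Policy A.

3094

Policy A (R − 14):
  K = 99
  R = 93 − 14 = 79
  L = 148 − 2·99 − 6·79 = -524
  V = 48 + 3·99 − 5·79 − 6·(-524) = 3094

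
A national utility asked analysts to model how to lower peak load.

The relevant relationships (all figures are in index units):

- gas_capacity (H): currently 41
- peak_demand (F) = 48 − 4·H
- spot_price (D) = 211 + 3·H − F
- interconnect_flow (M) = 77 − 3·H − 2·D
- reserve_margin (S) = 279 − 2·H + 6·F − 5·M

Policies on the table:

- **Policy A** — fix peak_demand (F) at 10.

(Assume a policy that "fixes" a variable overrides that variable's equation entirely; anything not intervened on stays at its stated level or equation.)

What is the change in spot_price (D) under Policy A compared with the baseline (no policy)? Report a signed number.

Baseline:
  H = 41
  F = 48 − 4·41 = -116
  D = 211 + 3·41 − (-116) = 450
Policy A (F := 10):
  H = 41
  F = 10
  D = 211 + 3·41 − 10 = 324
Change in D: 324 − 450 = -126

-126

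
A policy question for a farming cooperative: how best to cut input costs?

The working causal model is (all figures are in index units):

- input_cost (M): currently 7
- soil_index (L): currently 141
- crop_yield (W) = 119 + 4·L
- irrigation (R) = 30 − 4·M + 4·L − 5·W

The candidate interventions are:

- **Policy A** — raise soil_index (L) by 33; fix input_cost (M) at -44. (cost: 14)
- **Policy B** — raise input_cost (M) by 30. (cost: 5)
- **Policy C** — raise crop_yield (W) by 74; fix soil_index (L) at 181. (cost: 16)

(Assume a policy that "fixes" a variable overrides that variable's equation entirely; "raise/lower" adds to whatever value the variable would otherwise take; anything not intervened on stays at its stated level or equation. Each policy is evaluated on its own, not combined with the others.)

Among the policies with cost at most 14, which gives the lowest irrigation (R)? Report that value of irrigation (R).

-3173

Policy A (L + 33, M := -44):
  M = -44
  L = 141 + 33 = 174
  W = 119 + 4·174 = 815
  R = 30 − 4·(-44) + 4·174 − 5·815 = -3173
Policy B (M + 30):
  M = 7 + 30 = 37
  L = 141
  W = 119 + 4·141 = 683
  R = 30 − 4·37 + 4·141 − 5·683 = -2969
Comparing — Policy A: R=-3173, Policy B: R=-2969. Lowest is -3173 (Policy A).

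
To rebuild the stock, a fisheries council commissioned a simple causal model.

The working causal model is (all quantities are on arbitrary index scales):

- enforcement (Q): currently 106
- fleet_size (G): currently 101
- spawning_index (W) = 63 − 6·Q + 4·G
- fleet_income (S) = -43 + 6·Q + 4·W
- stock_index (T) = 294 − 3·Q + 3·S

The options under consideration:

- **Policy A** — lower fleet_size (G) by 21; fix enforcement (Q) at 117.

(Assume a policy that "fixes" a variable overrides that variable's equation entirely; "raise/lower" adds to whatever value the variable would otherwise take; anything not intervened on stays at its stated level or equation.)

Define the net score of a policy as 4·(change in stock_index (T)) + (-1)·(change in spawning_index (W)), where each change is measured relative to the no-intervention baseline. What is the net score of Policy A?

-6390

Baseline:
  Q = 106
  G = 101
  W = 63 − 6·106 + 4·101 = -169
  S = -43 + 6·106 + 4·(-169) = -83
  T = 294 − 3·106 + 3·(-83) = -273
Policy A (G − 21, Q := 117):
  Q = 117
  G = 101 − 21 = 80
  W = 63 − 6·117 + 4·80 = -319
  S = -43 + 6·117 + 4·(-319) = -617
  T = 294 − 3·117 + 3·(-617) = -1908
ΔT = -1908 − (-273) = -1635; ΔW = -319 − (-169) = -150
Score = 4·(-1635) + (-1)·(-150) = -6390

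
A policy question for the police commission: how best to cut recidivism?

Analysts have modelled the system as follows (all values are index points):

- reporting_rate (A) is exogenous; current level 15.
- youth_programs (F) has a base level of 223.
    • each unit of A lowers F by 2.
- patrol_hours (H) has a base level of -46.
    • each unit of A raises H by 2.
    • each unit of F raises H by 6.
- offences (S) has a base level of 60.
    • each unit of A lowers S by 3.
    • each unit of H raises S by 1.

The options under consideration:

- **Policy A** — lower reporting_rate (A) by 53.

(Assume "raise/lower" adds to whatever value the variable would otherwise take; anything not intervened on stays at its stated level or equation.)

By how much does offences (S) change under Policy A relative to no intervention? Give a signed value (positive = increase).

Baseline:
  A = 15
  F = 223 − 2·15 = 193
  H = -46 + 2·15 + 6·193 = 1142
  S = 60 − 3·15 + 1142 = 1157
Policy A (A − 53):
  A = 15 − 53 = -38
  F = 223 − 2·(-38) = 299
  H = -46 + 2·(-38) + 6·299 = 1672
  S = 60 − 3·(-38) + 1672 = 1846
Change in S: 1846 − 1157 = 689

689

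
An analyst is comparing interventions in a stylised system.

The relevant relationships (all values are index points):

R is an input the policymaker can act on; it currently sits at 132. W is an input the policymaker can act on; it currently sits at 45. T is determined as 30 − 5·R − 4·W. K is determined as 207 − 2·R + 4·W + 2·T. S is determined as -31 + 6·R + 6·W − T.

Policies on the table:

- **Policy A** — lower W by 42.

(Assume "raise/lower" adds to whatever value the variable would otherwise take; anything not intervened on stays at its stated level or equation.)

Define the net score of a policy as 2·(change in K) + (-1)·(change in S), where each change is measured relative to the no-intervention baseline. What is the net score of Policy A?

756

Baseline:
  R = 132
  W = 45
  T = 30 − 5·132 − 4·45 = -810
  K = 207 − 2·132 + 4·45 + 2·(-810) = -1497
  S = -31 + 6·132 + 6·45 − (-810) = 1841
Policy A (W − 42):
  R = 132
  W = 45 − 42 = 3
  T = 30 − 5·132 − 4·3 = -642
  K = 207 − 2·132 + 4·3 + 2·(-642) = -1329
  S = -31 + 6·132 + 6·3 − (-642) = 1421
ΔK = -1329 − (-1497) = 168; ΔS = 1421 − 1841 = -420
Score = 2·168 + (-1)·(-420) = 756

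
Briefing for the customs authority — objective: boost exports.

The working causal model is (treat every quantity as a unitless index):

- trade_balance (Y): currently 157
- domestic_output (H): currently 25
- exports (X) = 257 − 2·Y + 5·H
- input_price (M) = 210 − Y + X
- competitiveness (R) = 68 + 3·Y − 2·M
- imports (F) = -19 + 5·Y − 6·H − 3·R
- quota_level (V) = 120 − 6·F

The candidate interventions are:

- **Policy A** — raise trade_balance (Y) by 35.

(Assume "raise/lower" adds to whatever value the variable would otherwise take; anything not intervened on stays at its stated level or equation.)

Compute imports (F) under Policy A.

-1045

Policy A (Y + 35):
  Y = 157 + 35 = 192
  H = 25
  X = 257 − 2·192 + 5·25 = -2
  M = 210 − 192 + (-2) = 16
  R = 68 + 3·192 − 2·16 = 612
  F = -19 + 5·192 − 6·25 − 3·612 = -1045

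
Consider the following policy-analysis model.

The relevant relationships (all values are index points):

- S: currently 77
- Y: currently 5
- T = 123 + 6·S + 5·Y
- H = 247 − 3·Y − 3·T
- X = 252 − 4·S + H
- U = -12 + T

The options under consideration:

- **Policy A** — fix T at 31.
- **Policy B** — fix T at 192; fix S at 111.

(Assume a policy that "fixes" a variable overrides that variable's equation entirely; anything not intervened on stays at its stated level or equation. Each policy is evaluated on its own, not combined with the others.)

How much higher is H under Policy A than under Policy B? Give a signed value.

483

Policy A (T := 31):
  S = 77
  Y = 5
  T = 31
  H = 247 − 3·5 − 3·31 = 139
Policy B (T := 192, S := 111):
  S = 111
  Y = 5
  T = 192
  H = 247 − 3·5 − 3·192 = -344
H: 139 − (-344) = 483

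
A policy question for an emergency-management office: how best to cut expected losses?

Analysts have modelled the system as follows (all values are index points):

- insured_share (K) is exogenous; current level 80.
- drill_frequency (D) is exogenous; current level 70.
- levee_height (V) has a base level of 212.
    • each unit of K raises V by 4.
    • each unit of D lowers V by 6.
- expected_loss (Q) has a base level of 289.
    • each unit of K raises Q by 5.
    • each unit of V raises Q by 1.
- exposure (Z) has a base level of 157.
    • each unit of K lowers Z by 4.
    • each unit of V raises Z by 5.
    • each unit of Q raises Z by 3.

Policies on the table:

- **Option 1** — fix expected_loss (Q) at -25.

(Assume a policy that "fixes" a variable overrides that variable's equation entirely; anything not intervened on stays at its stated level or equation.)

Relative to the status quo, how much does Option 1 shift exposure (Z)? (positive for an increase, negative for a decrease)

Baseline:
  K = 80
  D = 70
  V = 212 + 4·80 − 6·70 = 112
  Q = 289 + 5·80 + 112 = 801
  Z = 157 − 4·80 + 5·112 + 3·801 = 2800
Option 1 (Q := -25):
  K = 80
  D = 70
  V = 212 + 4·80 − 6·70 = 112
  Q = -25
  Z = 157 − 4·80 + 5·112 + 3·(-25) = 322
Change in Z: 322 − 2800 = -2478

-2478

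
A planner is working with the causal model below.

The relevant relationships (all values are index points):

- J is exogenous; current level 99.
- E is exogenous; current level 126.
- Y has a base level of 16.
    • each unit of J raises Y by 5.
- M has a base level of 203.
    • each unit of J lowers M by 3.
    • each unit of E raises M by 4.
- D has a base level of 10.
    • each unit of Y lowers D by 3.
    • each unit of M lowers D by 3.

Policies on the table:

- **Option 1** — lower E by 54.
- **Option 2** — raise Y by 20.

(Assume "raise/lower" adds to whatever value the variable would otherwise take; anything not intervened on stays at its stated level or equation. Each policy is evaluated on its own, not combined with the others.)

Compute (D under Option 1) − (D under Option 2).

Option 1 (E − 54):
  J = 99
  E = 126 − 54 = 72
  Y = 16 + 5·99 = 511
  M = 203 − 3·99 + 4·72 = 194
  D = 10 − 3·511 − 3·194 = -2105
Option 2 (Y + 20):
  J = 99
  E = 126
  Y = 16 + 5·99 (+20 from intervention) = 531
  M = 203 − 3·99 + 4·126 = 410
  D = 10 − 3·531 − 3·410 = -2813
D: -2105 − (-2813) = 708

708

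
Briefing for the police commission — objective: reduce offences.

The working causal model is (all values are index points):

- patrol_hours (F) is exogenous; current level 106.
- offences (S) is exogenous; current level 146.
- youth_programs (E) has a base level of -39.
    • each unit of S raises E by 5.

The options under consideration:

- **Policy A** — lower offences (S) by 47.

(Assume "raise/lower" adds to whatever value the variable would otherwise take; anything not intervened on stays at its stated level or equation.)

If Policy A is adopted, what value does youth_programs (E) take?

Policy A (S − 47):
  S = 146 − 47 = 99
  E = -39 + 5·99 = 456

456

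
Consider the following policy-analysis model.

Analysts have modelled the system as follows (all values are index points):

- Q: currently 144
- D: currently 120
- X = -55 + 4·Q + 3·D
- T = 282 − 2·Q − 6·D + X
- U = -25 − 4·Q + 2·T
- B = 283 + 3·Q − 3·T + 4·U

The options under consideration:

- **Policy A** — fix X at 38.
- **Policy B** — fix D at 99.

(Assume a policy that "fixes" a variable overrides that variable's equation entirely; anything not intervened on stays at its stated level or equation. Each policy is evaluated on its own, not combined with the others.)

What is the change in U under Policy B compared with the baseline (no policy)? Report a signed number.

Baseline:
  Q = 144
  D = 120
  X = -55 + 4·144 + 3·120 = 881
  T = 282 − 2·144 − 6·120 + 881 = 155
  U = -25 − 4·144 + 2·155 = -291
Policy B (D := 99):
  Q = 144
  D = 99
  X = -55 + 4·144 + 3·99 = 818
  T = 282 − 2·144 − 6·99 + 818 = 218
  U = -25 − 4·144 + 2·218 = -165
Change in U: -165 − (-291) = 126

126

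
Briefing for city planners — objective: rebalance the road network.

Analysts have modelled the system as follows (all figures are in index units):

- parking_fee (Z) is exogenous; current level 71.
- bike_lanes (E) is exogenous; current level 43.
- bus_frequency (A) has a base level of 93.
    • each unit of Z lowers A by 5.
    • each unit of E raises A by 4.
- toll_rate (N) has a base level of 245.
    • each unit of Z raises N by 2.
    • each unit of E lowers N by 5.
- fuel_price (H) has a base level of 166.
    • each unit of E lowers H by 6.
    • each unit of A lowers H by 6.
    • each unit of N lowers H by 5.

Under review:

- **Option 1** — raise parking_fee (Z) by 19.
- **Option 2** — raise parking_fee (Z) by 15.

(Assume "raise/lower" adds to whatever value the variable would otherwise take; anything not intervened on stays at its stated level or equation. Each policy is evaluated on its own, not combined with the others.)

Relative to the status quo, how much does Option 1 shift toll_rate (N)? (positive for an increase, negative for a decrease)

38

Baseline:
  Z = 71
  E = 43
  N = 245 + 2·71 − 5·43 = 172
Option 1 (Z + 19):
  Z = 71 + 19 = 90
  E = 43
  N = 245 + 2·90 − 5·43 = 210
Change in N: 210 − 172 = 38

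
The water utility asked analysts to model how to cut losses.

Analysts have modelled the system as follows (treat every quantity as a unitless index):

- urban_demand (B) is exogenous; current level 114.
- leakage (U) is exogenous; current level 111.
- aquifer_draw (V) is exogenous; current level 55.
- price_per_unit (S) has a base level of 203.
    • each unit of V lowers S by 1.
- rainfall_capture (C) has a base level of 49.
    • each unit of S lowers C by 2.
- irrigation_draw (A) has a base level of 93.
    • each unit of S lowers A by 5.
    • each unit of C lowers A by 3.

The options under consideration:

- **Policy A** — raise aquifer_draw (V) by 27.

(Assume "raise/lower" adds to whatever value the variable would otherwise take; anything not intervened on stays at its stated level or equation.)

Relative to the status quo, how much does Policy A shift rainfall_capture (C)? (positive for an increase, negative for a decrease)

Baseline:
  V = 55
  S = 203 − 55 = 148
  C = 49 − 2·148 = -247
Policy A (V + 27):
  V = 55 + 27 = 82
  S = 203 − 82 = 121
  C = 49 − 2·121 = -193
Change in C: -193 − (-247) = 54

54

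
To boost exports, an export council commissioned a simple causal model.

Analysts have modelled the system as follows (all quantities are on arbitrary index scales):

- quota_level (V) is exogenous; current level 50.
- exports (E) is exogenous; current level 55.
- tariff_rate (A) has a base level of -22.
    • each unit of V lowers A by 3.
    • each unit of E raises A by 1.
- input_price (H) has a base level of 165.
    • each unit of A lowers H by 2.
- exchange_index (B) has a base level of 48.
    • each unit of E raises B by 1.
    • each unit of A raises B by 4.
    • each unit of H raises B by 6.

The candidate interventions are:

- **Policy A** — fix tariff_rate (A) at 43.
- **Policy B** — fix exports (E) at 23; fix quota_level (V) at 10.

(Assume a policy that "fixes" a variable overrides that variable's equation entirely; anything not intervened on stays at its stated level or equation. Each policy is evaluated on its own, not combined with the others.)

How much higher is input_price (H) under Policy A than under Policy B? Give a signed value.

Policy A (A := 43):
  V = 50
  E = 55
  A = 43
  H = 165 − 2·43 = 79
Policy B (E := 23, V := 10):
  V = 10
  E = 23
  A = -22 − 3·10 + 23 = -29
  H = 165 − 2·(-29) = 223
H: 79 − 223 = -144

-144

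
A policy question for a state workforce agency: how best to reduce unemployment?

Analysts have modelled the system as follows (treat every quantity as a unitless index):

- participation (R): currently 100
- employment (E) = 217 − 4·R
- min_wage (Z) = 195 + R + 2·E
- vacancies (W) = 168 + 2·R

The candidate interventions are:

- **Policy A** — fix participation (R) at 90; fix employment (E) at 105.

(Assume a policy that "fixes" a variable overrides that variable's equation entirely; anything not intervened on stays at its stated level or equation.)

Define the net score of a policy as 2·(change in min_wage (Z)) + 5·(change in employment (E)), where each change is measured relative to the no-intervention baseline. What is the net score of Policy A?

2572

Baseline:
  R = 100
  E = 217 − 4·100 = -183
  Z = 195 + 100 + 2·(-183) = -71
Policy A (R := 90, E := 105):
  R = 90
  E = 105
  Z = 195 + 90 + 2·105 = 495
ΔZ = 495 − (-71) = 566; ΔE = 105 − (-183) = 288
Score = 2·566 + 5·288 = 2572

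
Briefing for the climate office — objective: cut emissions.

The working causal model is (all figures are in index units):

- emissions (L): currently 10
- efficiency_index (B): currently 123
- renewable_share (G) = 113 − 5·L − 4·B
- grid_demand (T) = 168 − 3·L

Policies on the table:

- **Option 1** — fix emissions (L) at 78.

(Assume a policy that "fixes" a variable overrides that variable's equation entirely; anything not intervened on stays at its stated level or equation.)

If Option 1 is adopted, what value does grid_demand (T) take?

-66

Option 1 (L := 78):
  L = 78
  T = 168 − 3·78 = -66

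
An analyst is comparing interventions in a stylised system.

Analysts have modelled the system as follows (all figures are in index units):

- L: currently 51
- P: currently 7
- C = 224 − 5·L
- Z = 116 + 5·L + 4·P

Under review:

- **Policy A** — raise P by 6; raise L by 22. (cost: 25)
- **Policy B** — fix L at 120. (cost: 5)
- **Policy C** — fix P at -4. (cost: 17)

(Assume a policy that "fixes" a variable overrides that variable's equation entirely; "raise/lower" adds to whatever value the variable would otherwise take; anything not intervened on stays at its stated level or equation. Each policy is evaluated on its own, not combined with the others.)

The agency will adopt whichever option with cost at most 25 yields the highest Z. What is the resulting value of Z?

744

Policy A (P + 6, L + 22):
  L = 51 + 22 = 73
  P = 7 + 6 = 13
  Z = 116 + 5·73 + 4·13 = 533
Policy B (L := 120):
  L = 120
  P = 7
  Z = 116 + 5·120 + 4·7 = 744
Policy C (P := -4):
  L = 51
  P = -4
  Z = 116 + 5·51 + 4·(-4) = 355
Comparing — Policy A: Z=533, Policy B: Z=744, Policy C: Z=355. Highest is 744 (Policy B).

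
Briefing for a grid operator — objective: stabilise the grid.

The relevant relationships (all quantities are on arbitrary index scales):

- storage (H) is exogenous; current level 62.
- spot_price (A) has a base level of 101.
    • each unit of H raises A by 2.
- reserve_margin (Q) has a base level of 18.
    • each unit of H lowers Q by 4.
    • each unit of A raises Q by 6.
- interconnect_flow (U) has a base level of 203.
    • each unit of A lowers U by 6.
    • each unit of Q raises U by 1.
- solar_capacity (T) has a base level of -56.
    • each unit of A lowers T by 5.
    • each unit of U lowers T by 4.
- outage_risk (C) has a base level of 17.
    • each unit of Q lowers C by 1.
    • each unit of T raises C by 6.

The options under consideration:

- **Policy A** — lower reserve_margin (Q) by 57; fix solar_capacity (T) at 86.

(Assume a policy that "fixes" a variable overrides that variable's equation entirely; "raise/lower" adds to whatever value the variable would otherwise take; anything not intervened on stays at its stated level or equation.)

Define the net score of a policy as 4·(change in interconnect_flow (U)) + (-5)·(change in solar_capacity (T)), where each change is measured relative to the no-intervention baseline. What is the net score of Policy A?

Baseline:
  H = 62
  A = 101 + 2·62 = 225
  Q = 18 − 4·62 + 6·225 = 1120
  U = 203 − 6·225 + 1120 = -27
  T = -56 − 5·225 − 4·(-27) = -1073
Policy A (Q − 57, T := 86):
  H = 62
  A = 101 + 2·62 = 225
  Q = 18 − 4·62 + 6·225 (−57 from intervention) = 1063
  U = 203 − 6·225 + 1063 = -84
  T = 86
ΔU = -84 − (-27) = -57; ΔT = 86 − (-1073) = 1159
Score = 4·(-57) + (-5)·1159 = -6023

-6023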